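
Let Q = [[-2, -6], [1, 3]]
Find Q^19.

Q² = Q (a projection; rank 1, trace 1), so Q^19 = Q.

[[-2, -6], [1, 3]]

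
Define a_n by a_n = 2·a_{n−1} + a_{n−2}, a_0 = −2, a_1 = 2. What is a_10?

2786

With companion matrix A = [[2, 1], [1, 0]], [a_n, a_{n−1}]ᵀ = A·[a_{n−1}, a_{n−2}]ᵀ, so [a_10, a_9]ᵀ = A⁹·[a_1, a_0]ᵀ.
A⁹ = [[2378, 985], [985, 408]], giving [a_10, a_9]ᵀ = [[2786], [1154]].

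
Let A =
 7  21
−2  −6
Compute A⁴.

A² = A (a projection; rank 1, trace 1), so A⁴ = A.

[[7, 21], [−2, −6]]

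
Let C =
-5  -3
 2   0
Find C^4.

[[211, 195], [-130, -114]]

tr C = -5 and det C = 6, so the characteristic polynomial is λ² − (-5)λ + (6) with roots -3 and -2.
Eigenvectors give P = [[3, -1], [-2, 1]] with P⁻¹ = [[1, 1], [2, 3]], and C = P·diag(-3, -2)·P⁻¹.
Then C^4 = P·diag(81, 16)·P⁻¹ = [[243, -16], [-162, 16]] · [[1, 1], [2, 3]] = [[211, 195], [-130, -114]].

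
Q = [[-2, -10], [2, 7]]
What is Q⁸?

tr Q = 5 and det Q = 6, so the characteristic polynomial is λ² − (5)λ + (6) with roots 2 and 3.
Eigenvectors give P = [[5, 2], [-2, -1]] with P⁻¹ = [[1, 2], [-2, -5]], and Q = P·diag(2, 3)·P⁻¹.
Then Q⁸ = P·diag(256, 6561)·P⁻¹ = [[1280, 13122], [-512, -6561]] · [[1, 2], [-2, -5]] = [[-24964, -63050], [12610, 31781]].

[[-24964, -63050], [12610, 31781]]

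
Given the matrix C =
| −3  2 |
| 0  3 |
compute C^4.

[[81, 0], [0, 81]]

C^2 = [[9, 0], [0, 9]]
C^3 = [[−27, 18], [0, 27]]
C^4 = [[81, 0], [0, 81]]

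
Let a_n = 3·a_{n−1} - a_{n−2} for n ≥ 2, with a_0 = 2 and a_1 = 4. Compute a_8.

3194

With companion matrix M = [[3, -1], [1, 0]], [a_n, a_{n−1}]ᵀ = M·[a_{n−1}, a_{n−2}]ᵀ, so [a_8, a_7]ᵀ = M⁷·[a_1, a_0]ᵀ.
M⁷ = [[987, -377], [377, -144]], giving [a_8, a_7]ᵀ = [[3194], [1220]].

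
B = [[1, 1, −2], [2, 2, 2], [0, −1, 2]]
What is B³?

B² = [[3, 5, −4], [6, 4, 4], [−2, −4, 2]]
B³ = [[13, 17, −4], [14, 10, 4], [−10, −12, 0]]

[[13, 17, −4], [14, 10, 4], [−10, −12, 0]]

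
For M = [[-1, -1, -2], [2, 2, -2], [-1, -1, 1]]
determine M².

[[1, 1, 2], [4, 4, -10], [-2, -2, 5]]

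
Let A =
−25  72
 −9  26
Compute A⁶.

[[−503, 1512], [−189, 568]]

tr A = 1 and det A = −2, so the characteristic polynomial is λ² − (1)λ + (−2) with roots 2 and −1.
Eigenvectors give P = [[8, 3], [3, 1]] with P⁻¹ = [[−1, 3], [3, −8]], and A = P·diag(2, −1)·P⁻¹.
Then A⁶ = P·diag(64, 1)·P⁻¹ = [[512, 3], [192, 1]] · [[−1, 3], [3, −8]] = [[−503, 1512], [−189, 568]].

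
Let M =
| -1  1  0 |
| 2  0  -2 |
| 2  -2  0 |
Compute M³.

M² = [[3, -1, -2], [-6, 6, 0], [-6, 2, 4]]
M³ = [[-9, 7, 2], [18, -6, -12], [18, -14, -4]]

[[-9, 7, 2], [18, -6, -12], [18, -14, -4]]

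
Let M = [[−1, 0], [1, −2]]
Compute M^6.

[[1, 0], [−63, 64]]

tr M = −3 and det M = 2, so the characteristic polynomial is λ² − (−3)λ + (2) with roots −1 and −2.
Eigenvectors give P = [[1, 0], [1, −1]] with P⁻¹ = [[1, 0], [1, −1]], and M = P·diag(−1, −2)·P⁻¹.
Then M^6 = P·diag(1, 64)·P⁻¹ = [[1, 0], [1, −64]] · [[1, 0], [1, −1]] = [[1, 0], [−63, 64]].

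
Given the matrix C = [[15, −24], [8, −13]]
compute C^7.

[[8751, −13128], [4376, −6565]]

tr C = 2 and det C = −3, so the characteristic polynomial is λ² − (2)λ + (−3) with roots 3 and −1.
Eigenvectors give P = [[−2, 3], [−1, 2]] with P⁻¹ = [[−2, 3], [−1, 2]], and C = P·diag(3, −1)·P⁻¹.
Then C^7 = P·diag(2187, −1)·P⁻¹ = [[−4374, −3], [−2187, −2]] · [[−2, 3], [−1, 2]] = [[8751, −13128], [4376, −6565]].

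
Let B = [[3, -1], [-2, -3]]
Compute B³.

B² = [[11, 0], [0, 11]]
B³ = [[33, -11], [-22, -33]]

[[33, -11], [-22, -33]]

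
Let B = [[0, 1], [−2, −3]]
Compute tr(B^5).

tr B = −3 and det B = 2, so the characteristic polynomial is λ² − (−3)λ + (2) with roots −2 and −1.
Eigenvectors give P = [[1, 1], [−2, −1]] with P⁻¹ = [[−1, −1], [2, 1]], and B = P·diag(−2, −1)·P⁻¹.
Then B^5 = P·diag(−32, −1)·P⁻¹ = [[−32, −1], [64, 1]] · [[−1, −1], [2, 1]] = [[30, 31], [−62, −63]].

−33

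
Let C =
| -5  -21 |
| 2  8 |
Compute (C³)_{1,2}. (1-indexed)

tr C = 3 and det C = 2, so the characteristic polynomial is λ² − (3)λ + (2) with roots 1 and 2.
Eigenvectors give P = [[7, -3], [-2, 1]] with P⁻¹ = [[1, 3], [2, 7]], and C = P·diag(1, 2)·P⁻¹.
Then C³ = P·diag(1, 8)·P⁻¹ = [[7, -24], [-2, 8]] · [[1, 3], [2, 7]] = [[-41, -147], [14, 50]].

-147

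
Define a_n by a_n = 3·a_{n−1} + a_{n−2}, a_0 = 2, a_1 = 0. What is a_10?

25940

With companion matrix A = [[3, 1], [1, 0]], [a_n, a_{n−1}]ᵀ = A·[a_{n−1}, a_{n−2}]ᵀ, so [a_10, a_9]ᵀ = A⁹·[a_1, a_0]ᵀ.
A⁹ = [[42837, 12970], [12970, 3927]], giving [a_10, a_9]ᵀ = [[25940], [7854]].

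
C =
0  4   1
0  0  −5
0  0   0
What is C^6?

C is strictly triangular, hence nilpotent: C^3 = 0, so C^6 = 0.

[[0, 0, 0], [0, 0, 0], [0, 0, 0]]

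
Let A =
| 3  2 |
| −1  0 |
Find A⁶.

[[127, 126], [−63, −62]]

tr A = 3 and det A = 2, so the characteristic polynomial is λ² − (3)λ + (2) with roots 2 and 1.
Eigenvectors give P = [[−2, 1], [1, −1]] with P⁻¹ = [[−1, −1], [−1, −2]], and A = P·diag(2, 1)·P⁻¹.
Then A⁶ = P·diag(64, 1)·P⁻¹ = [[−128, 1], [64, −1]] · [[−1, −1], [−1, −2]] = [[127, 126], [−63, −62]].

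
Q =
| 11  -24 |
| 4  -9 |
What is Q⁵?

[[731, -1464], [244, -489]]

tr Q = 2 and det Q = -3, so the characteristic polynomial is λ² − (2)λ + (-3) with roots 3 and -1.
Eigenvectors give P = [[3, -2], [1, -1]] with P⁻¹ = [[1, -2], [1, -3]], and Q = P·diag(3, -1)·P⁻¹.
Then Q⁵ = P·diag(243, -1)·P⁻¹ = [[729, 2], [243, 1]] · [[1, -2], [1, -3]] = [[731, -1464], [244, -489]].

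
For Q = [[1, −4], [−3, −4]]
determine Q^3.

[[−23, −100], [−75, −148]]

Q^2 = [[13, 12], [9, 28]]
Q^3 = [[−23, −100], [−75, −148]]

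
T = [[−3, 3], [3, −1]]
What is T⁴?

T² = [[18, −12], [−12, 10]]
T³ = [[−90, 66], [66, −46]]
T⁴ = [[468, −336], [−336, 244]]

[[468, −336], [−336, 244]]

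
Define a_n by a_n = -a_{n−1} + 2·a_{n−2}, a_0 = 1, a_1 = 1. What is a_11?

1

With companion matrix T = [[-1, 2], [1, 0]], [a_n, a_{n−1}]ᵀ = T·[a_{n−1}, a_{n−2}]ᵀ, so [a_11, a_10]ᵀ = T^10·[a_1, a_0]ᵀ.
T^10 = [[683, -682], [-341, 342]], giving [a_11, a_10]ᵀ = [[1], [1]].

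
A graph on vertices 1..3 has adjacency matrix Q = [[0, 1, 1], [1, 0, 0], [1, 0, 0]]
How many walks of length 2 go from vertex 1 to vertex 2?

0

The number of length-2 walks from vertex 1 to vertex 2 is entry (1,2) of Q², where Q is the adjacency matrix.
Q² = [[2, 0, 0], [0, 1, 1], [0, 1, 1]]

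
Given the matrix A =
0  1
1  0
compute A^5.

A² = I (check: tr A = 0 and det A = −1), so A^5 = A since 5 is odd.

[[0, 1], [1, 0]]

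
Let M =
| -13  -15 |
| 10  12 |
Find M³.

tr M = -1 and det M = -6, so the characteristic polynomial is λ² − (-1)λ + (-6) with roots -3 and 2.
Eigenvectors give P = [[3, -1], [-2, 1]] with P⁻¹ = [[1, 1], [2, 3]], and M = P·diag(-3, 2)·P⁻¹.
Then M³ = P·diag(-27, 8)·P⁻¹ = [[-81, -8], [54, 8]] · [[1, 1], [2, 3]] = [[-97, -105], [70, 78]].

[[-97, -105], [70, 78]]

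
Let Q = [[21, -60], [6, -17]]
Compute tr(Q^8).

tr Q = 4 and det Q = 3, so the characteristic polynomial is λ² − (4)λ + (3) with roots 1 and 3.
Eigenvectors give P = [[3, 10], [1, 3]] with P⁻¹ = [[-3, 10], [1, -3]], and Q = P·diag(1, 3)·P⁻¹.
Then Q^8 = P·diag(1, 6561)·P⁻¹ = [[3, 65610], [1, 19683]] · [[-3, 10], [1, -3]] = [[65601, -196800], [19680, -59039]].

6562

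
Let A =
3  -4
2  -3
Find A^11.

A² = I (check: tr A = 0 and det A = -1), so A^11 = A since 11 is odd.

[[3, -4], [2, -3]]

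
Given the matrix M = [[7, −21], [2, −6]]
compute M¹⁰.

M² = M (a projection; rank 1, trace 1), so M¹⁰ = M.

[[7, −21], [2, −6]]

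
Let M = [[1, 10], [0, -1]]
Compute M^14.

M² = I (check: tr M = 0 and det M = -1), so M^14 = I since 14 is even.

[[1, 0], [0, 1]]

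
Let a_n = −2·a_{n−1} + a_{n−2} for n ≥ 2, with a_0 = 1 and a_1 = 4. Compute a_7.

With companion matrix C = [[−2, 1], [1, 0]], [a_n, a_{n−1}]ᵀ = C·[a_{n−1}, a_{n−2}]ᵀ, so [a_7, a_6]ᵀ = C^6·[a_1, a_0]ᵀ.
C^6 = [[169, −70], [−70, 29]], giving [a_7, a_6]ᵀ = [[606], [−251]].

606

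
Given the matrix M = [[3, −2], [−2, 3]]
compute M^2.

[[13, −12], [−12, 13]]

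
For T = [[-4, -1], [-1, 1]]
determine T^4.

[[298, 57], [57, 13]]

T^2 = [[17, 3], [3, 2]]
T^3 = [[-71, -14], [-14, -1]]
T^4 = [[298, 57], [57, 13]]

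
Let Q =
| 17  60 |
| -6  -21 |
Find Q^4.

[[-719, -2400], [240, 801]]

tr Q = -4 and det Q = 3, so the characteristic polynomial is λ² − (-4)λ + (3) with roots -1 and -3.
Eigenvectors give P = [[10, -3], [-3, 1]] with P⁻¹ = [[1, 3], [3, 10]], and Q = P·diag(-1, -3)·P⁻¹.
Then Q^4 = P·diag(1, 81)·P⁻¹ = [[10, -243], [-3, 81]] · [[1, 3], [3, 10]] = [[-719, -2400], [240, 801]].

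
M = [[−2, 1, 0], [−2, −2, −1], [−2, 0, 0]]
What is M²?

[[2, −4, −1], [10, 2, 2], [4, −2, 0]]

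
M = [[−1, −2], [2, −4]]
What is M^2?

[[−3, 10], [−10, 12]]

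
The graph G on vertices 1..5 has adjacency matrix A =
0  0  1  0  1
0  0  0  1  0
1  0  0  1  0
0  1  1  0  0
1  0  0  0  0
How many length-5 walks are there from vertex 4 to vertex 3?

9

The number of length-5 walks from vertex 4 to vertex 3 is entry (4,3) of A⁵, where A is the adjacency matrix.
A² = [[2, 0, 0, 1, 0], [0, 1, 1, 0, 0], [0, 1, 2, 0, 1], [1, 0, 0, 2, 0], [0, 0, 1, 0, 1]]
A³ = [[0, 1, 3, 0, 2], [1, 0, 0, 2, 0], [3, 0, 0, 3, 0], [0, 2, 3, 0, 1], [2, 0, 0, 1, 0]]
A⁴ = [[5, 0, 0, 4, 0], [0, 2, 3, 0, 1], [0, 3, 6, 0, 3], [4, 0, 0, 5, 0], [0, 1, 3, 0, 2]]
A⁵ = [[0, 4, 9, 0, 5], [4, 0, 0, 5, 0], [9, 0, 0, 9, 0], [0, 5, 9, 0, 4], [5, 0, 0, 4, 0]]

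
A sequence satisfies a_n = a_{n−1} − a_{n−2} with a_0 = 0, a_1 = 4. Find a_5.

With companion matrix M = [[1, −1], [1, 0]], [a_n, a_{n−1}]ᵀ = M·[a_{n−1}, a_{n−2}]ᵀ, so [a_5, a_4]ᵀ = M⁴·[a_1, a_0]ᵀ.
M⁴ = [[−1, 1], [−1, 0]], giving [a_5, a_4]ᵀ = [[−4], [−4]].

−4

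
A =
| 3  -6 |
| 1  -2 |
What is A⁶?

[[3, -6], [1, -2]]

A² = A (a projection; rank 1, trace 1), so A⁶ = A.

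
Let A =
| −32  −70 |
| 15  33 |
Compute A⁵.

tr A = 1 and det A = −6, so the characteristic polynomial is λ² − (1)λ + (−6) with roots −2 and 3.
Eigenvectors give P = [[7, −2], [−3, 1]] with P⁻¹ = [[1, 2], [3, 7]], and A = P·diag(−2, 3)·P⁻¹.
Then A⁵ = P·diag(−32, 243)·P⁻¹ = [[−224, −486], [96, 243]] · [[1, 2], [3, 7]] = [[−1682, −3850], [825, 1893]].

[[−1682, −3850], [825, 1893]]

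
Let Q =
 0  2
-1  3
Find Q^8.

[[-254, 510], [-255, 511]]

tr Q = 3 and det Q = 2, so the characteristic polynomial is λ² − (3)λ + (2) with roots 1 and 2.
Eigenvectors give P = [[2, -1], [1, -1]] with P⁻¹ = [[1, -1], [1, -2]], and Q = P·diag(1, 2)·P⁻¹.
Then Q^8 = P·diag(1, 256)·P⁻¹ = [[2, -256], [1, -256]] · [[1, -1], [1, -2]] = [[-254, 510], [-255, 511]].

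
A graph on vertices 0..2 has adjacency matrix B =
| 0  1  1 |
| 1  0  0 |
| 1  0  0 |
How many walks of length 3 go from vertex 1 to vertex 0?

2

The number of length-3 walks from vertex 1 to vertex 0 is entry (1,0) of B³, where B is the adjacency matrix.
B² = [[2, 0, 0], [0, 1, 1], [0, 1, 1]]
B³ = [[0, 2, 2], [2, 0, 0], [2, 0, 0]]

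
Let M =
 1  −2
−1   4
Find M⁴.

[[59, −210], [−105, 374]]

M² = [[3, −10], [−5, 18]]
M³ = [[13, −46], [−23, 82]]
M⁴ = [[59, −210], [−105, 374]]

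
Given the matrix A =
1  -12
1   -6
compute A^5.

[[601, -2532], [211, -876]]

tr A = -5 and det A = 6, so the characteristic polynomial is λ² − (-5)λ + (6) with roots -3 and -2.
Eigenvectors give P = [[3, 4], [1, 1]] with P⁻¹ = [[-1, 4], [1, -3]], and A = P·diag(-3, -2)·P⁻¹.
Then A^5 = P·diag(-243, -32)·P⁻¹ = [[-729, -128], [-243, -32]] · [[-1, 4], [1, -3]] = [[601, -2532], [211, -876]].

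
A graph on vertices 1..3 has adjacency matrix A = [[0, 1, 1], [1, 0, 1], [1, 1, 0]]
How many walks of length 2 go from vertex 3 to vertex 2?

The number of length-2 walks from vertex 3 to vertex 2 is entry (3,2) of A², where A is the adjacency matrix.
A² = [[2, 1, 1], [1, 2, 1], [1, 1, 2]]

1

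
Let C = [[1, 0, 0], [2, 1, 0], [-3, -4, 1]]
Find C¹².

[[1, 0, 0], [24, 1, 0], [-564, -48, 1]]

C = I + N where N = [[0, 0, 0], [2, 0, 0], [-3, -4, 0]] is strictly lower-triangular, so N³ = 0.
(I + N)¹² = I + 12·N + 66·N² = [[1, 0, 0], [24, 1, 0], [-564, -48, 1]].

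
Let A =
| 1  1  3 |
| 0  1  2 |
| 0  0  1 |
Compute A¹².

A = I + N where N = [[0, 1, 3], [0, 0, 2], [0, 0, 0]] is strictly upper-triangular, so N³ = 0.
(I + N)¹² = I + 12·N + 66·N² = [[1, 12, 168], [0, 1, 24], [0, 0, 1]].

[[1, 12, 168], [0, 1, 24], [0, 0, 1]]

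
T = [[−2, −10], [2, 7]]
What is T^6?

tr T = 5 and det T = 6, so the characteristic polynomial is λ² − (5)λ + (6) with roots 2 and 3.
Eigenvectors give P = [[5, −2], [−2, 1]] with P⁻¹ = [[1, 2], [2, 5]], and T = P·diag(2, 3)·P⁻¹.
Then T^6 = P·diag(64, 729)·P⁻¹ = [[320, −1458], [−128, 729]] · [[1, 2], [2, 5]] = [[−2596, −6650], [1330, 3389]].

[[−2596, −6650], [1330, 3389]]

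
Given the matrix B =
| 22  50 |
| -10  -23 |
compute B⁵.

[[1132, 2750], [-550, -1343]]

tr B = -1 and det B = -6, so the characteristic polynomial is λ² − (-1)λ + (-6) with roots -3 and 2.
Eigenvectors give P = [[-2, -5], [1, 2]] with P⁻¹ = [[2, 5], [-1, -2]], and B = P·diag(-3, 2)·P⁻¹.
Then B⁵ = P·diag(-243, 32)·P⁻¹ = [[486, -160], [-243, 64]] · [[2, 5], [-1, -2]] = [[1132, 2750], [-550, -1343]].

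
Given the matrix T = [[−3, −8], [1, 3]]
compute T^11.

[[−3, −8], [1, 3]]

T² = I (check: tr T = 0 and det T = −1), so T^11 = T since 11 is odd.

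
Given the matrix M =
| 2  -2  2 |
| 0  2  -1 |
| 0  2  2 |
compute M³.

[[8, 4, 32], [0, -4, -10], [0, 20, -4]]

M² = [[4, -4, 10], [0, 2, -4], [0, 8, 2]]
M³ = [[8, 4, 32], [0, -4, -10], [0, 20, -4]]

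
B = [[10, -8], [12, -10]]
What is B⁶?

tr B = 0 and det B = -4, so the characteristic polynomial is λ² − (0)λ + (-4) with roots -2 and 2.
Eigenvectors give P = [[-2, 1], [-3, 1]] with P⁻¹ = [[1, -1], [3, -2]], and B = P·diag(-2, 2)·P⁻¹.
Then B⁶ = P·diag(64, 64)·P⁻¹ = [[-128, 64], [-192, 64]] · [[1, -1], [3, -2]] = [[64, 0], [0, 64]].

[[64, 0], [0, 64]]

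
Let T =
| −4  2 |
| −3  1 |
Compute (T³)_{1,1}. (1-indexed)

−22

tr T = −3 and det T = 2, so the characteristic polynomial is λ² − (−3)λ + (2) with roots −2 and −1.
Eigenvectors give P = [[1, −2], [1, −3]] with P⁻¹ = [[3, −2], [1, −1]], and T = P·diag(−2, −1)·P⁻¹.
Then T³ = P·diag(−8, −1)·P⁻¹ = [[−8, 2], [−8, 3]] · [[3, −2], [1, −1]] = [[−22, 14], [−21, 13]].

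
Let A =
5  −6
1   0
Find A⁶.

tr A = 5 and det A = 6, so the characteristic polynomial is λ² − (5)λ + (6) with roots 3 and 2.
Eigenvectors give P = [[−3, −2], [−1, −1]] with P⁻¹ = [[−1, 2], [1, −3]], and A = P·diag(3, 2)·P⁻¹.
Then A⁶ = P·diag(729, 64)·P⁻¹ = [[−2187, −128], [−729, −64]] · [[−1, 2], [1, −3]] = [[2059, −3990], [665, −1266]].

[[2059, −3990], [665, −1266]]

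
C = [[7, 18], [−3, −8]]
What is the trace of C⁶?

tr C = −1 and det C = −2, so the characteristic polynomial is λ² − (−1)λ + (−2) with roots −2 and 1.
Eigenvectors give P = [[−2, −3], [1, 1]] with P⁻¹ = [[1, 3], [−1, −2]], and C = P·diag(−2, 1)·P⁻¹.
Then C⁶ = P·diag(64, 1)·P⁻¹ = [[−128, −3], [64, 1]] · [[1, 3], [−1, −2]] = [[−125, −378], [63, 190]].

65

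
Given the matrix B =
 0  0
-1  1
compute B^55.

B² = B (a projection; rank 1, trace 1), so B^55 = B.

[[0, 0], [-1, 1]]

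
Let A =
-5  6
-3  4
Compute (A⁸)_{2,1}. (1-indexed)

tr A = -1 and det A = -2, so the characteristic polynomial is λ² − (-1)λ + (-2) with roots 1 and -2.
Eigenvectors give P = [[1, 2], [1, 1]] with P⁻¹ = [[-1, 2], [1, -1]], and A = P·diag(1, -2)·P⁻¹.
Then A⁸ = P·diag(1, 256)·P⁻¹ = [[1, 512], [1, 256]] · [[-1, 2], [1, -1]] = [[511, -510], [255, -254]].

255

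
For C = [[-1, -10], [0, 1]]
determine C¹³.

[[-1, -10], [0, 1]]

C² = I (check: tr C = 0 and det C = -1), so C¹³ = C since 13 is odd.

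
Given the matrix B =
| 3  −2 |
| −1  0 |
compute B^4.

[[139, −78], [−39, 22]]

B^2 = [[11, −6], [−3, 2]]
B^3 = [[39, −22], [−11, 6]]
B^4 = [[139, −78], [−39, 22]]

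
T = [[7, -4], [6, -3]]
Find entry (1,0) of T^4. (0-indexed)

240

tr T = 4 and det T = 3, so the characteristic polynomial is λ² − (4)λ + (3) with roots 3 and 1.
Eigenvectors give P = [[-1, 2], [-1, 3]] with P⁻¹ = [[-3, 2], [-1, 1]], and T = P·diag(3, 1)·P⁻¹.
Then T^4 = P·diag(81, 1)·P⁻¹ = [[-81, 2], [-81, 3]] · [[-3, 2], [-1, 1]] = [[241, -160], [240, -159]].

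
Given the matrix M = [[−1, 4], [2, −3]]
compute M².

[[9, −16], [−8, 17]]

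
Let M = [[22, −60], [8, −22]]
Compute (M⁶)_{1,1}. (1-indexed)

tr M = 0 and det M = −4, so the characteristic polynomial is λ² − (0)λ + (−4) with roots 2 and −2.
Eigenvectors give P = [[−3, −5], [−1, −2]] with P⁻¹ = [[−2, 5], [1, −3]], and M = P·diag(2, −2)·P⁻¹.
Then M⁶ = P·diag(64, 64)·P⁻¹ = [[−192, −320], [−64, −128]] · [[−2, 5], [1, −3]] = [[64, 0], [0, 64]].

64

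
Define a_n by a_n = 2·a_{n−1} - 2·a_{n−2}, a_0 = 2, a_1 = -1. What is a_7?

40

With companion matrix A = [[2, -2], [1, 0]], [a_n, a_{n−1}]ᵀ = A·[a_{n−1}, a_{n−2}]ᵀ, so [a_7, a_6]ᵀ = A⁶·[a_1, a_0]ᵀ.
A⁶ = [[-8, 16], [-8, 8]], giving [a_7, a_6]ᵀ = [[40], [24]].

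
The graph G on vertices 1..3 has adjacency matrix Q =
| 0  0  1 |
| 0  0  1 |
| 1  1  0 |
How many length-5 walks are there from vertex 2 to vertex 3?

The number of length-5 walks from vertex 2 to vertex 3 is entry (2,3) of Q⁵, where Q is the adjacency matrix.
Q² = [[1, 1, 0], [1, 1, 0], [0, 0, 2]]
Q³ = [[0, 0, 2], [0, 0, 2], [2, 2, 0]]
Q⁴ = [[2, 2, 0], [2, 2, 0], [0, 0, 4]]
Q⁵ = [[0, 0, 4], [0, 0, 4], [4, 4, 0]]

4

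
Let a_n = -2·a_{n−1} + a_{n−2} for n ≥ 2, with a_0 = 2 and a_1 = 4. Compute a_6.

With companion matrix B = [[-2, 1], [1, 0]], [a_n, a_{n−1}]ᵀ = B·[a_{n−1}, a_{n−2}]ᵀ, so [a_6, a_5]ᵀ = B^5·[a_1, a_0]ᵀ.
B^5 = [[-70, 29], [29, -12]], giving [a_6, a_5]ᵀ = [[-222], [92]].

-222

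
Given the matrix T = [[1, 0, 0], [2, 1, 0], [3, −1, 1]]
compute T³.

[[1, 0, 0], [6, 1, 0], [3, −3, 1]]

T = I + N where N = [[0, 0, 0], [2, 0, 0], [3, −1, 0]] is strictly lower-triangular, so N³ = 0.
(I + N)³ = I + 3·N + 3·N² = [[1, 0, 0], [6, 1, 0], [3, −3, 1]].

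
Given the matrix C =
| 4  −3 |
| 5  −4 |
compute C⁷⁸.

C² = I (check: tr C = 0 and det C = −1), so C⁷⁸ = I since 78 is even.

[[1, 0], [0, 1]]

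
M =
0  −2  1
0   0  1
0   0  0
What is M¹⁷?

M is strictly triangular, hence nilpotent: M³ = 0, so M¹⁷ = 0.

[[0, 0, 0], [0, 0, 0], [0, 0, 0]]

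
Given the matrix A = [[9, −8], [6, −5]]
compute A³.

[[105, −104], [78, −77]]

tr A = 4 and det A = 3, so the characteristic polynomial is λ² − (4)λ + (3) with roots 3 and 1.
Eigenvectors give P = [[4, 1], [3, 1]] with P⁻¹ = [[1, −1], [−3, 4]], and A = P·diag(3, 1)·P⁻¹.
Then A³ = P·diag(27, 1)·P⁻¹ = [[108, 1], [81, 1]] · [[1, −1], [−3, 4]] = [[105, −104], [78, −77]].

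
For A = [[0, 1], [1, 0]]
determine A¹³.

[[0, 1], [1, 0]]

A² = I (check: tr A = 0 and det A = −1), so A¹³ = A since 13 is odd.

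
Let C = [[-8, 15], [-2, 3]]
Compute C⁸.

tr C = -5 and det C = 6, so the characteristic polynomial is λ² − (-5)λ + (6) with roots -2 and -3.
Eigenvectors give P = [[-5, 3], [-2, 1]] with P⁻¹ = [[1, -3], [2, -5]], and C = P·diag(-2, -3)·P⁻¹.
Then C⁸ = P·diag(256, 6561)·P⁻¹ = [[-1280, 19683], [-512, 6561]] · [[1, -3], [2, -5]] = [[38086, -94575], [12610, -31269]].

[[38086, -94575], [12610, -31269]]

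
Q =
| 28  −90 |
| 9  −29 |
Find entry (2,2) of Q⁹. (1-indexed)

−5129

tr Q = −1 and det Q = −2, so the characteristic polynomial is λ² − (−1)λ + (−2) with roots 1 and −2.
Eigenvectors give P = [[10, 3], [3, 1]] with P⁻¹ = [[1, −3], [−3, 10]], and Q = P·diag(1, −2)·P⁻¹.
Then Q⁹ = P·diag(1, −512)·P⁻¹ = [[10, −1536], [3, −512]] · [[1, −3], [−3, 10]] = [[4618, −15390], [1539, −5129]].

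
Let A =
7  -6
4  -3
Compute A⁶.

[[2185, -2184], [1456, -1455]]

tr A = 4 and det A = 3, so the characteristic polynomial is λ² − (4)λ + (3) with roots 3 and 1.
Eigenvectors give P = [[-3, -1], [-2, -1]] with P⁻¹ = [[-1, 1], [2, -3]], and A = P·diag(3, 1)·P⁻¹.
Then A⁶ = P·diag(729, 1)·P⁻¹ = [[-2187, -1], [-1458, -1]] · [[-1, 1], [2, -3]] = [[2185, -2184], [1456, -1455]].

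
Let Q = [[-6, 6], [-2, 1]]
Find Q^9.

[[-77196, 115026], [-38342, 57001]]

tr Q = -5 and det Q = 6, so the characteristic polynomial is λ² − (-5)λ + (6) with roots -3 and -2.
Eigenvectors give P = [[2, -3], [1, -2]] with P⁻¹ = [[2, -3], [1, -2]], and Q = P·diag(-3, -2)·P⁻¹.
Then Q^9 = P·diag(-19683, -512)·P⁻¹ = [[-39366, 1536], [-19683, 1024]] · [[2, -3], [1, -2]] = [[-77196, 115026], [-38342, 57001]].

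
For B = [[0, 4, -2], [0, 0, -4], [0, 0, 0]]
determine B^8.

B is strictly triangular, hence nilpotent: B^3 = 0, so B^8 = 0.

[[0, 0, 0], [0, 0, 0], [0, 0, 0]]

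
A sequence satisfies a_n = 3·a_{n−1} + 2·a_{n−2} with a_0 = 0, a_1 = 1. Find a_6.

With companion matrix T = [[3, 2], [1, 0]], [a_n, a_{n−1}]ᵀ = T·[a_{n−1}, a_{n−2}]ᵀ, so [a_6, a_5]ᵀ = T^5·[a_1, a_0]ᵀ.
T^5 = [[495, 278], [139, 78]], giving [a_6, a_5]ᵀ = [[495], [139]].

495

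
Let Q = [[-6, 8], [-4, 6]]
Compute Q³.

tr Q = 0 and det Q = -4, so the characteristic polynomial is λ² − (0)λ + (-4) with roots -2 and 2.
Eigenvectors give P = [[2, 1], [1, 1]] with P⁻¹ = [[1, -1], [-1, 2]], and Q = P·diag(-2, 2)·P⁻¹.
Then Q³ = P·diag(-8, 8)·P⁻¹ = [[-16, 8], [-8, 8]] · [[1, -1], [-1, 2]] = [[-24, 32], [-16, 24]].

[[-24, 32], [-16, 24]]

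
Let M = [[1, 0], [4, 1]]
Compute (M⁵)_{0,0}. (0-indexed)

M = I + N where N = [[0, 0], [4, 0]] is strictly lower-triangular, so N² = 0.
(I + N)⁵ = I + 5·N = [[1, 0], [20, 1]].

1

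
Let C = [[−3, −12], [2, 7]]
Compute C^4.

[[−159, −480], [80, 241]]

tr C = 4 and det C = 3, so the characteristic polynomial is λ² − (4)λ + (3) with roots 1 and 3.
Eigenvectors give P = [[−3, −2], [1, 1]] with P⁻¹ = [[−1, −2], [1, 3]], and C = P·diag(1, 3)·P⁻¹.
Then C^4 = P·diag(1, 81)·P⁻¹ = [[−3, −162], [1, 81]] · [[−1, −2], [1, 3]] = [[−159, −480], [80, 241]].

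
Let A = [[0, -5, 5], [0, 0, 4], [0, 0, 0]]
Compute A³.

[[0, 0, 0], [0, 0, 0], [0, 0, 0]]

A is strictly triangular, hence nilpotent: A³ = 0, so A³ = 0.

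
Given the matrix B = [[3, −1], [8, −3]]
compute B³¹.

B² = I (check: tr B = 0 and det B = −1), so B³¹ = B since 31 is odd.

[[3, −1], [8, −3]]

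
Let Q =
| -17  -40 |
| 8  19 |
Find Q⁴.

[[-319, -800], [160, 401]]

tr Q = 2 and det Q = -3, so the characteristic polynomial is λ² − (2)λ + (-3) with roots 3 and -1.
Eigenvectors give P = [[-2, 5], [1, -2]] with P⁻¹ = [[2, 5], [1, 2]], and Q = P·diag(3, -1)·P⁻¹.
Then Q⁴ = P·diag(81, 1)·P⁻¹ = [[-162, 5], [81, -2]] · [[2, 5], [1, 2]] = [[-319, -800], [160, 401]].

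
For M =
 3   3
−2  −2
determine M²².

M² = M (a projection; rank 1, trace 1), so M²² = M.

[[3, 3], [−2, −2]]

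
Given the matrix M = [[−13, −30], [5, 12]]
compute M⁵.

tr M = −1 and det M = −6, so the characteristic polynomial is λ² − (−1)λ + (−6) with roots 2 and −3.
Eigenvectors give P = [[−2, −3], [1, 1]] with P⁻¹ = [[1, 3], [−1, −2]], and M = P·diag(2, −3)·P⁻¹.
Then M⁵ = P·diag(32, −243)·P⁻¹ = [[−64, 729], [32, −243]] · [[1, 3], [−1, −2]] = [[−793, −1650], [275, 582]].

[[−793, −1650], [275, 582]]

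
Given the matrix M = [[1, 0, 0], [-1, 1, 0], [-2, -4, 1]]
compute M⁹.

[[1, 0, 0], [-9, 1, 0], [126, -36, 1]]

M = I + N where N = [[0, 0, 0], [-1, 0, 0], [-2, -4, 0]] is strictly lower-triangular, so N³ = 0.
(I + N)⁹ = I + 9·N + 36·N² = [[1, 0, 0], [-9, 1, 0], [126, -36, 1]].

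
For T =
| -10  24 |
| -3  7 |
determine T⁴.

[[136, -360], [45, -119]]

tr T = -3 and det T = 2, so the characteristic polynomial is λ² − (-3)λ + (2) with roots -2 and -1.
Eigenvectors give P = [[3, -8], [1, -3]] with P⁻¹ = [[3, -8], [1, -3]], and T = P·diag(-2, -1)·P⁻¹.
Then T⁴ = P·diag(16, 1)·P⁻¹ = [[48, -8], [16, -3]] · [[3, -8], [1, -3]] = [[136, -360], [45, -119]].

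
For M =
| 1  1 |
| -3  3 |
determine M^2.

[[-2, 4], [-12, 6]]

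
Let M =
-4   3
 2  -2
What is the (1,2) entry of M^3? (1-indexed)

102

M^2 = [[22, -18], [-12, 10]]
M^3 = [[-124, 102], [68, -56]]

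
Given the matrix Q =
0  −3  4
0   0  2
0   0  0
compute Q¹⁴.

[[0, 0, 0], [0, 0, 0], [0, 0, 0]]

Q is strictly triangular, hence nilpotent: Q³ = 0, so Q¹⁴ = 0.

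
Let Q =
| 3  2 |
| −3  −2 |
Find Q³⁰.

Q² = Q (a projection; rank 1, trace 1), so Q³⁰ = Q.

[[3, 2], [−3, −2]]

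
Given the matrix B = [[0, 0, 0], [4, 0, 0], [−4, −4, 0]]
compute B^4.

[[0, 0, 0], [0, 0, 0], [0, 0, 0]]

B is strictly triangular, hence nilpotent: B^3 = 0, so B^4 = 0.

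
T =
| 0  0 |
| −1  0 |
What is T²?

T is strictly triangular, hence nilpotent: T² = 0, so T² = 0.

[[0, 0], [0, 0]]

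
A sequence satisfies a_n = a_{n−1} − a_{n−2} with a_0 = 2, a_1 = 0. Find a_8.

−2

With companion matrix T = [[1, −1], [1, 0]], [a_n, a_{n−1}]ᵀ = T·[a_{n−1}, a_{n−2}]ᵀ, so [a_8, a_7]ᵀ = T^7·[a_1, a_0]ᵀ.
T^7 = [[1, −1], [1, 0]], giving [a_8, a_7]ᵀ = [[−2], [0]].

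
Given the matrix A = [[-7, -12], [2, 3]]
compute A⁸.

[[19681, 39360], [-6560, -13119]]

tr A = -4 and det A = 3, so the characteristic polynomial is λ² − (-4)λ + (3) with roots -1 and -3.
Eigenvectors give P = [[-2, 3], [1, -1]] with P⁻¹ = [[1, 3], [1, 2]], and A = P·diag(-1, -3)·P⁻¹.
Then A⁸ = P·diag(1, 6561)·P⁻¹ = [[-2, 19683], [1, -6561]] · [[1, 3], [1, 2]] = [[19681, 39360], [-6560, -13119]].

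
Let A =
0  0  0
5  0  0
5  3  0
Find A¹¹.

A is strictly triangular, hence nilpotent: A³ = 0, so A¹¹ = 0.

[[0, 0, 0], [0, 0, 0], [0, 0, 0]]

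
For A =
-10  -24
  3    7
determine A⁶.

tr A = -3 and det A = 2, so the characteristic polynomial is λ² − (-3)λ + (2) with roots -1 and -2.
Eigenvectors give P = [[-8, -3], [3, 1]] with P⁻¹ = [[1, 3], [-3, -8]], and A = P·diag(-1, -2)·P⁻¹.
Then A⁶ = P·diag(1, 64)·P⁻¹ = [[-8, -192], [3, 64]] · [[1, 3], [-3, -8]] = [[568, 1512], [-189, -503]].

[[568, 1512], [-189, -503]]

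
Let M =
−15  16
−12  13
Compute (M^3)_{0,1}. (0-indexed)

112

tr M = −2 and det M = −3, so the characteristic polynomial is λ² − (−2)λ + (−3) with roots 1 and −3.
Eigenvectors give P = [[1, 4], [1, 3]] with P⁻¹ = [[−3, 4], [1, −1]], and M = P·diag(1, −3)·P⁻¹.
Then M^3 = P·diag(1, −27)·P⁻¹ = [[1, −108], [1, −81]] · [[−3, 4], [1, −1]] = [[−111, 112], [−84, 85]].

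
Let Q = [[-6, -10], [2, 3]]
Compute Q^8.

[[1276, 2550], [-510, -1019]]

tr Q = -3 and det Q = 2, so the characteristic polynomial is λ² − (-3)λ + (2) with roots -2 and -1.
Eigenvectors give P = [[-5, -2], [2, 1]] with P⁻¹ = [[-1, -2], [2, 5]], and Q = P·diag(-2, -1)·P⁻¹.
Then Q^8 = P·diag(256, 1)·P⁻¹ = [[-1280, -2], [512, 1]] · [[-1, -2], [2, 5]] = [[1276, 2550], [-510, -1019]].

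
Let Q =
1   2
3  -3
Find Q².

[[7, -4], [-6, 15]]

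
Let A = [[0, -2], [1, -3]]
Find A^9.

[[510, -1022], [511, -1023]]

tr A = -3 and det A = 2, so the characteristic polynomial is λ² − (-3)λ + (2) with roots -2 and -1.
Eigenvectors give P = [[1, 2], [1, 1]] with P⁻¹ = [[-1, 2], [1, -1]], and A = P·diag(-2, -1)·P⁻¹.
Then A^9 = P·diag(-512, -1)·P⁻¹ = [[-512, -2], [-512, -1]] · [[-1, 2], [1, -1]] = [[510, -1022], [511, -1023]].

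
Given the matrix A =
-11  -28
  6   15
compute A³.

tr A = 4 and det A = 3, so the characteristic polynomial is λ² − (4)λ + (3) with roots 1 and 3.
Eigenvectors give P = [[-7, -2], [3, 1]] with P⁻¹ = [[-1, -2], [3, 7]], and A = P·diag(1, 3)·P⁻¹.
Then A³ = P·diag(1, 27)·P⁻¹ = [[-7, -54], [3, 27]] · [[-1, -2], [3, 7]] = [[-155, -364], [78, 183]].

[[-155, -364], [78, 183]]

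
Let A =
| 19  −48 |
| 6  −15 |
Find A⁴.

tr A = 4 and det A = 3, so the characteristic polynomial is λ² − (4)λ + (3) with roots 1 and 3.
Eigenvectors give P = [[8, 3], [3, 1]] with P⁻¹ = [[−1, 3], [3, −8]], and A = P·diag(1, 3)·P⁻¹.
Then A⁴ = P·diag(1, 81)·P⁻¹ = [[8, 243], [3, 81]] · [[−1, 3], [3, −8]] = [[721, −1920], [240, −639]].

[[721, −1920], [240, −639]]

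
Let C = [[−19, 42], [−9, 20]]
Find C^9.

tr C = 1 and det C = −2, so the characteristic polynomial is λ² − (1)λ + (−2) with roots −1 and 2.
Eigenvectors give P = [[7, 2], [3, 1]] with P⁻¹ = [[1, −2], [−3, 7]], and C = P·diag(−1, 2)·P⁻¹.
Then C^9 = P·diag(−1, 512)·P⁻¹ = [[−7, 1024], [−3, 512]] · [[1, −2], [−3, 7]] = [[−3079, 7182], [−1539, 3590]].

[[−3079, 7182], [−1539, 3590]]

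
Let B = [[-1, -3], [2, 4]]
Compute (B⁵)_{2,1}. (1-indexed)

62

tr B = 3 and det B = 2, so the characteristic polynomial is λ² − (3)λ + (2) with roots 2 and 1.
Eigenvectors give P = [[-1, 3], [1, -2]] with P⁻¹ = [[2, 3], [1, 1]], and B = P·diag(2, 1)·P⁻¹.
Then B⁵ = P·diag(32, 1)·P⁻¹ = [[-32, 3], [32, -2]] · [[2, 3], [1, 1]] = [[-61, -93], [62, 94]].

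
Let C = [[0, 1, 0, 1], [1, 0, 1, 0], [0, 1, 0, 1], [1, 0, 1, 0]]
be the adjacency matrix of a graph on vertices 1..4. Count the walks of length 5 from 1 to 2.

16

The number of length-5 walks from vertex 1 to vertex 2 is entry (1,2) of C⁵, where C is the adjacency matrix.
C² = [[2, 0, 2, 0], [0, 2, 0, 2], [2, 0, 2, 0], [0, 2, 0, 2]]
C³ = [[0, 4, 0, 4], [4, 0, 4, 0], [0, 4, 0, 4], [4, 0, 4, 0]]
C⁴ = [[8, 0, 8, 0], [0, 8, 0, 8], [8, 0, 8, 0], [0, 8, 0, 8]]
C⁵ = [[0, 16, 0, 16], [16, 0, 16, 0], [0, 16, 0, 16], [16, 0, 16, 0]]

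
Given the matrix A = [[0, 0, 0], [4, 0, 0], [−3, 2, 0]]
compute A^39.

[[0, 0, 0], [0, 0, 0], [0, 0, 0]]

A is strictly triangular, hence nilpotent: A^3 = 0, so A^39 = 0.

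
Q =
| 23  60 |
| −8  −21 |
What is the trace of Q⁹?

19682

tr Q = 2 and det Q = −3, so the characteristic polynomial is λ² − (2)λ + (−3) with roots 3 and −1.
Eigenvectors give P = [[−3, −5], [1, 2]] with P⁻¹ = [[−2, −5], [1, 3]], and Q = P·diag(3, −1)·P⁻¹.
Then Q⁹ = P·diag(19683, −1)·P⁻¹ = [[−59049, 5], [19683, −2]] · [[−2, −5], [1, 3]] = [[118103, 295260], [−39368, −98421]].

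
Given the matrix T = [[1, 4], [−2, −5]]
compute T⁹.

[[19681, 39364], [−19682, −39365]]

tr T = −4 and det T = 3, so the characteristic polynomial is λ² − (−4)λ + (3) with roots −3 and −1.
Eigenvectors give P = [[−1, −2], [1, 1]] with P⁻¹ = [[1, 2], [−1, −1]], and T = P·diag(−3, −1)·P⁻¹.
Then T⁹ = P·diag(−19683, −1)·P⁻¹ = [[19683, 2], [−19683, −1]] · [[1, 2], [−1, −1]] = [[19681, 39364], [−19682, −39365]].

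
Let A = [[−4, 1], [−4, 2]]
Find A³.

A² = [[12, −2], [8, 0]]
A³ = [[−40, 8], [−32, 8]]

[[−40, 8], [−32, 8]]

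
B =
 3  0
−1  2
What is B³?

[[27, 0], [−19, 8]]

tr B = 5 and det B = 6, so the characteristic polynomial is λ² − (5)λ + (6) with roots 3 and 2.
Eigenvectors give P = [[−1, 0], [1, 1]] with P⁻¹ = [[−1, 0], [1, 1]], and B = P·diag(3, 2)·P⁻¹.
Then B³ = P·diag(27, 8)·P⁻¹ = [[−27, 0], [27, 8]] · [[−1, 0], [1, 1]] = [[27, 0], [−19, 8]].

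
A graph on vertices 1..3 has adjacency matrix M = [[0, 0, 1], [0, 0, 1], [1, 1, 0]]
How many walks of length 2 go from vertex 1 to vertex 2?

The number of length-2 walks from vertex 1 to vertex 2 is entry (1,2) of M^2, where M is the adjacency matrix.
M^2 = [[1, 1, 0], [1, 1, 0], [0, 0, 2]]

1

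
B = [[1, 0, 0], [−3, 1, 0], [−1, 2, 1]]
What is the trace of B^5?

B = I + N where N = [[0, 0, 0], [−3, 0, 0], [−1, 2, 0]] is strictly lower-triangular, so N^3 = 0.
(I + N)^5 = I + 5·N + 10·N^2 = [[1, 0, 0], [−15, 1, 0], [−65, 10, 1]].

3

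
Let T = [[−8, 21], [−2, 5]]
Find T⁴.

[[106, −315], [30, −89]]

tr T = −3 and det T = 2, so the characteristic polynomial is λ² − (−3)λ + (2) with roots −1 and −2.
Eigenvectors give P = [[−3, 7], [−1, 2]] with P⁻¹ = [[2, −7], [1, −3]], and T = P·diag(−1, −2)·P⁻¹.
Then T⁴ = P·diag(1, 16)·P⁻¹ = [[−3, 112], [−1, 32]] · [[2, −7], [1, −3]] = [[106, −315], [30, −89]].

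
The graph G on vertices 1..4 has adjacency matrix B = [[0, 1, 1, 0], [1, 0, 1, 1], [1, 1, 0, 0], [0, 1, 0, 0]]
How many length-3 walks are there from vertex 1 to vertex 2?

4

The number of length-3 walks from vertex 1 to vertex 2 is entry (1,2) of B^3, where B is the adjacency matrix.
B^2 = [[2, 1, 1, 1], [1, 3, 1, 0], [1, 1, 2, 1], [1, 0, 1, 1]]
B^3 = [[2, 4, 3, 1], [4, 2, 4, 3], [3, 4, 2, 1], [1, 3, 1, 0]]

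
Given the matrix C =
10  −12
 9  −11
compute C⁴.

[[−44, 60], [−45, 61]]

tr C = −1 and det C = −2, so the characteristic polynomial is λ² − (−1)λ + (−2) with roots −2 and 1.
Eigenvectors give P = [[−1, −4], [−1, −3]] with P⁻¹ = [[3, −4], [−1, 1]], and C = P·diag(−2, 1)·P⁻¹.
Then C⁴ = P·diag(16, 1)·P⁻¹ = [[−16, −4], [−16, −3]] · [[3, −4], [−1, 1]] = [[−44, 60], [−45, 61]].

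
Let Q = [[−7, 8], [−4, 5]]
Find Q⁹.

tr Q = −2 and det Q = −3, so the characteristic polynomial is λ² − (−2)λ + (−3) with roots 1 and −3.
Eigenvectors give P = [[−1, −2], [−1, −1]] with P⁻¹ = [[1, −2], [−1, 1]], and Q = P·diag(1, −3)·P⁻¹.
Then Q⁹ = P·diag(1, −19683)·P⁻¹ = [[−1, 39366], [−1, 19683]] · [[1, −2], [−1, 1]] = [[−39367, 39368], [−19684, 19685]].

[[−39367, 39368], [−19684, 19685]]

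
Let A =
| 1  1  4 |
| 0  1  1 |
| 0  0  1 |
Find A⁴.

[[1, 4, 22], [0, 1, 4], [0, 0, 1]]

A = I + N where N = [[0, 1, 4], [0, 0, 1], [0, 0, 0]] is strictly upper-triangular, so N³ = 0.
(I + N)⁴ = I + 4·N + 6·N² = [[1, 4, 22], [0, 1, 4], [0, 0, 1]].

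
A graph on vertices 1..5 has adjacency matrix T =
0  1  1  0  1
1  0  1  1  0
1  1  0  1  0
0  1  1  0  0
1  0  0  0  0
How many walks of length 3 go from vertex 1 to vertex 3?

6

The number of length-3 walks from vertex 1 to vertex 3 is entry (1,3) of T^3, where T is the adjacency matrix.
T^2 = [[3, 1, 1, 2, 0], [1, 3, 2, 1, 1], [1, 2, 3, 1, 1], [2, 1, 1, 2, 0], [0, 1, 1, 0, 1]]
T^3 = [[2, 6, 6, 2, 3], [6, 4, 5, 5, 1], [6, 5, 4, 5, 1], [2, 5, 5, 2, 2], [3, 1, 1, 2, 0]]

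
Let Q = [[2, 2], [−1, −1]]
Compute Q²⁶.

Q² = Q (a projection; rank 1, trace 1), so Q²⁶ = Q.

[[2, 2], [−1, −1]]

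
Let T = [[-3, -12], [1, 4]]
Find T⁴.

T² = T (a projection; rank 1, trace 1), so T⁴ = T.

[[-3, -12], [1, 4]]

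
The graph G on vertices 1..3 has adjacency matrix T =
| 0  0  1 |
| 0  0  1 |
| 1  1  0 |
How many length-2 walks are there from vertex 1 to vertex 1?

The number of length-2 walks from vertex 1 to vertex 1 is entry (1,1) of T², where T is the adjacency matrix.
T² = [[1, 1, 0], [1, 1, 0], [0, 0, 2]]

1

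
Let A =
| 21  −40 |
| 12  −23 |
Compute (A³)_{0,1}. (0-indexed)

−280

tr A = −2 and det A = −3, so the characteristic polynomial is λ² − (−2)λ + (−3) with roots −3 and 1.
Eigenvectors give P = [[−5, 2], [−3, 1]] with P⁻¹ = [[1, −2], [3, −5]], and A = P·diag(−3, 1)·P⁻¹.
Then A³ = P·diag(−27, 1)·P⁻¹ = [[135, 2], [81, 1]] · [[1, −2], [3, −5]] = [[141, −280], [84, −167]].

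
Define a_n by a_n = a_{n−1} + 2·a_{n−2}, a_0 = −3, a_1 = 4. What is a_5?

14

With companion matrix T = [[1, 2], [1, 0]], [a_n, a_{n−1}]ᵀ = T·[a_{n−1}, a_{n−2}]ᵀ, so [a_5, a_4]ᵀ = T⁴·[a_1, a_0]ᵀ.
T⁴ = [[11, 10], [5, 6]], giving [a_5, a_4]ᵀ = [[14], [2]].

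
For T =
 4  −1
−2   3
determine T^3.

[[86, −39], [−78, 47]]

T^2 = [[18, −7], [−14, 11]]
T^3 = [[86, −39], [−78, 47]]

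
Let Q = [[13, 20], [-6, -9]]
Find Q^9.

tr Q = 4 and det Q = 3, so the characteristic polynomial is λ² − (4)λ + (3) with roots 3 and 1.
Eigenvectors give P = [[-2, -5], [1, 3]] with P⁻¹ = [[-3, -5], [1, 2]], and Q = P·diag(3, 1)·P⁻¹.
Then Q^9 = P·diag(19683, 1)·P⁻¹ = [[-39366, -5], [19683, 3]] · [[-3, -5], [1, 2]] = [[118093, 196820], [-59046, -98409]].

[[118093, 196820], [-59046, -98409]]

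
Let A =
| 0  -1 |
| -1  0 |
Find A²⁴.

[[1, 0], [0, 1]]

A² = I (check: tr A = 0 and det A = -1), so A²⁴ = I since 24 is even.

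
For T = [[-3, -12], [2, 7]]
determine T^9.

[[-39363, -118092], [19682, 59047]]

tr T = 4 and det T = 3, so the characteristic polynomial is λ² − (4)λ + (3) with roots 3 and 1.
Eigenvectors give P = [[-2, 3], [1, -1]] with P⁻¹ = [[1, 3], [1, 2]], and T = P·diag(3, 1)·P⁻¹.
Then T^9 = P·diag(19683, 1)·P⁻¹ = [[-39366, 3], [19683, -1]] · [[1, 3], [1, 2]] = [[-39363, -118092], [19682, 59047]].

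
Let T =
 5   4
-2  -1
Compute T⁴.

tr T = 4 and det T = 3, so the characteristic polynomial is λ² − (4)λ + (3) with roots 1 and 3.
Eigenvectors give P = [[1, 2], [-1, -1]] with P⁻¹ = [[-1, -2], [1, 1]], and T = P·diag(1, 3)·P⁻¹.
Then T⁴ = P·diag(1, 81)·P⁻¹ = [[1, 162], [-1, -81]] · [[-1, -2], [1, 1]] = [[161, 160], [-80, -79]].

[[161, 160], [-80, -79]]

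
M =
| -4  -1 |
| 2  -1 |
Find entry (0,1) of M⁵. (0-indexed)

-211

tr M = -5 and det M = 6, so the characteristic polynomial is λ² − (-5)λ + (6) with roots -2 and -3.
Eigenvectors give P = [[-1, -1], [2, 1]] with P⁻¹ = [[1, 1], [-2, -1]], and M = P·diag(-2, -3)·P⁻¹.
Then M⁵ = P·diag(-32, -243)·P⁻¹ = [[32, 243], [-64, -243]] · [[1, 1], [-2, -1]] = [[-454, -211], [422, 179]].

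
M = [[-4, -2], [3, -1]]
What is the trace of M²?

5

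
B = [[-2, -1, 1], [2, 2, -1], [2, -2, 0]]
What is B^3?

B^2 = [[4, -2, -1], [-2, 4, 0], [-8, -6, 4]]
B^3 = [[-14, -6, 6], [12, 10, -6], [12, -12, -2]]

[[-14, -6, 6], [12, 10, -6], [12, -12, -2]]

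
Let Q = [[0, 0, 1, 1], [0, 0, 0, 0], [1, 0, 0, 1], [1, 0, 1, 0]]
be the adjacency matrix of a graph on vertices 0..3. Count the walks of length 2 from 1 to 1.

The number of length-2 walks from vertex 1 to vertex 1 is entry (1,1) of Q², where Q is the adjacency matrix.
Q² = [[2, 0, 1, 1], [0, 0, 0, 0], [1, 0, 2, 1], [1, 0, 1, 2]]

0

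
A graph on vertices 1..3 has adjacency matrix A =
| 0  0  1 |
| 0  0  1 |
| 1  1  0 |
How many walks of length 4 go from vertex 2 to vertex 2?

2

The number of length-4 walks from vertex 2 to vertex 2 is entry (2,2) of A^4, where A is the adjacency matrix.
A^2 = [[1, 1, 0], [1, 1, 0], [0, 0, 2]]
A^3 = [[0, 0, 2], [0, 0, 2], [2, 2, 0]]
A^4 = [[2, 2, 0], [2, 2, 0], [0, 0, 4]]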